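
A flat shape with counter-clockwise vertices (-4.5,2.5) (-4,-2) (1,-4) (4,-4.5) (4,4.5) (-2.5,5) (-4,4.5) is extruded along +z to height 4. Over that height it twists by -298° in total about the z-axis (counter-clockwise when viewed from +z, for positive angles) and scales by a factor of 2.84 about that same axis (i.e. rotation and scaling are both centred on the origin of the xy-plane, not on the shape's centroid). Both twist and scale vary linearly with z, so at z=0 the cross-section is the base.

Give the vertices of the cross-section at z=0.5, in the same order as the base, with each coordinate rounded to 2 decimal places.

Cross-section at z=0.5: (-2.54,5.80) (-5.41,1.02) (-2.00,-4.66) (0.57,-7.38) (7.27,1.43) (1.27,6.76) (-0.57,7.38)

t = z/height = 0.5/4 = 0.125
s = 1 + (scale-1)·z/height = 1 + (2.84-1)·0.5/4 = 1.230000
θ = twist·z/height = -298°·0.5/4 = -37.2500° = -0.650135 rad
cos θ = 0.796002, sin θ = -0.605294 (intermediates below are computed at full precision and shown rounded to 5 d.p.)
v1: (-4.5,2.5) → rotate → (-2.06877,4.71383) → ×s → (-2.54459,5.79801) → (-2.54,5.80)
v2: (-4,-2) → rotate → (-4.39460,0.82917) → ×s → (-5.40535,1.01988) → (-5.41,1.02)
v3: (1,-4) → rotate → (-1.62517,-3.78930) → ×s → (-1.99896,-4.66084) → (-2.00,-4.66)
v4: (4,-4.5) → rotate → (0.46019,-6.00318) → ×s → (0.56603,-7.38392) → (0.57,-7.38)
v5: (4,4.5) → rotate → (5.90783,1.16083) → ×s → (7.26663,1.42782) → (7.27,1.43)
v6: (-2.5,5) → rotate → (1.03646,5.49324) → ×s → (1.27485,6.75669) → (1.27,6.76)
v7: (-4,4.5) → rotate → (-0.46019,6.00318) → ×s → (-0.56603,7.38392) → (-0.57,7.38)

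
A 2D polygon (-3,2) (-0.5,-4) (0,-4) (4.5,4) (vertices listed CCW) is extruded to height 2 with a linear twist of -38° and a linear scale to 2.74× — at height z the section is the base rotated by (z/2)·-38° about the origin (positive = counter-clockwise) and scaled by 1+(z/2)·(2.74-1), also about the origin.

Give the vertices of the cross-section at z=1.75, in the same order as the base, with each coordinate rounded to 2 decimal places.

t = z/height = 1.75/2 = 0.875
s = 1 + (scale-1)·z/height = 1 + (2.74-1)·1.75/2 = 2.522500
θ = twist·z/height = -38°·1.75/2 = -33.2500° = -0.580322 rad
cos θ = 0.836286, sin θ = -0.548293 (intermediates below are computed at full precision and shown rounded to 5 d.p.)
v1: (-3,2) → rotate → (-1.41227,3.31745) → ×s → (-3.56246,8.36827) → (-3.56,8.37)
v2: (-0.5,-4) → rotate → (-2.61132,-3.07100) → ×s → (-6.58704,-7.74659) → (-6.59,-7.75)
v3: (0,-4) → rotate → (-2.19317,-3.34514) → ×s → (-5.53228,-8.43813) → (-5.53,-8.44)
v4: (4.5,4) → rotate → (5.95646,0.87783) → ×s → (15.02517,2.21431) → (15.03,2.21)

Cross-section at z=1.75: (-3.56,8.37) (-6.59,-7.75) (-5.53,-8.44) (15.03,2.21)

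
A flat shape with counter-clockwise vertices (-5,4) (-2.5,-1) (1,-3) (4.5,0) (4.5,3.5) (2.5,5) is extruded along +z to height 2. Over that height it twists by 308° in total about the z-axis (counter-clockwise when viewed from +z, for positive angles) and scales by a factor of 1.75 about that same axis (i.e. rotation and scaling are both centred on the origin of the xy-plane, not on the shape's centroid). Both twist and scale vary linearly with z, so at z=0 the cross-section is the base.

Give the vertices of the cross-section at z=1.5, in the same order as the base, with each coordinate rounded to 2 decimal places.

t = z/height = 1.5/2 = 0.75
s = 1 + (scale-1)·z/height = 1 + (1.75-1)·1.5/2 = 1.562500
θ = twist·z/height = 308°·1.5/2 = 231.0000° = 4.031711 rad
cos θ = -0.629320, sin θ = -0.777146 (intermediates below are computed at full precision and shown rounded to 5 d.p.)
v1: (-5,4) → rotate → (6.25519,1.36845) → ×s → (9.77373,2.13820) → (9.77,2.14)
v2: (-2.5,-1) → rotate → (0.79616,2.57219) → ×s → (1.24399,4.01904) → (1.24,4.02)
v3: (1,-3) → rotate → (-2.96076,1.11082) → ×s → (-4.62618,1.73565) → (-4.63,1.74)
v4: (4.5,0) → rotate → (-2.83194,-3.49716) → ×s → (-4.42491,-5.46431) → (-4.42,-5.46)
v5: (4.5,3.5) → rotate → (-0.11193,-5.69978) → ×s → (-0.17489,-8.90590) → (-0.17,-8.91)
v6: (2.5,5) → rotate → (2.31243,-5.08947) → ×s → (3.61317,-7.95229) → (3.61,-7.95)

Cross-section at z=1.5: (9.77,2.14) (1.24,4.02) (-4.63,1.74) (-4.42,-5.46) (-0.17,-8.91) (3.61,-7.95)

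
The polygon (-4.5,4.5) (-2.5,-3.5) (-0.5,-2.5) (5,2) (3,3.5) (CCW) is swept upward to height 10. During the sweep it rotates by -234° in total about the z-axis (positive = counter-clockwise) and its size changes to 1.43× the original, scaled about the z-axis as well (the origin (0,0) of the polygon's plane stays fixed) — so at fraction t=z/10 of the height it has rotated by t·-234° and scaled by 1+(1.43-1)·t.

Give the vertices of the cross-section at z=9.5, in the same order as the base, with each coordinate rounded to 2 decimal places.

Cross-section at z=9.5: (0.42,-8.95) (5.92,1.28) (2.89,2.13) (-7.10,2.66) (-6.44,-0.80)

t = z/height = 9.5/10 = 0.95
s = 1 + (scale-1)·z/height = 1 + (1.43-1)·9.5/10 = 1.408500
θ = twist·z/height = -234°·9.5/10 = -222.3000° = -3.879867 rad
cos θ = -0.739631, sin θ = 0.673013 (intermediates below are computed at full precision and shown rounded to 5 d.p.)
v1: (-4.5,4.5) → rotate → (0.29978,-6.35690) → ×s → (0.42225,-8.95369) → (0.42,-8.95)
v2: (-2.5,-3.5) → rotate → (4.20462,0.90618) → ×s → (5.92221,1.27635) → (5.92,1.28)
v3: (-0.5,-2.5) → rotate → (2.05235,1.51257) → ×s → (2.89073,2.13046) → (2.89,2.13)
v4: (5,2) → rotate → (-5.04418,1.88580) → ×s → (-7.10473,2.65615) → (-7.10,2.66)
v5: (3,3.5) → rotate → (-4.57444,-0.56967) → ×s → (-6.44309,-0.80238) → (-6.44,-0.80)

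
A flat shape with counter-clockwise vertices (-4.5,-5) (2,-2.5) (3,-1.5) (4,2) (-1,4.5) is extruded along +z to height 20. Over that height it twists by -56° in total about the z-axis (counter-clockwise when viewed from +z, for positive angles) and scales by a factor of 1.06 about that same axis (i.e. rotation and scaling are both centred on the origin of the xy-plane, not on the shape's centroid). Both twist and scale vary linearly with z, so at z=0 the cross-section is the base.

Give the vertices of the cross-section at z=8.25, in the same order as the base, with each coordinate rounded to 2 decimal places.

Cross-section at z=8.25: (-6.25,-2.90) (0.88,-3.16) (2.22,-2.62) (4.57,0.28) (0.87,4.64)

t = z/height = 8.25/20 = 0.4125
s = 1 + (scale-1)·z/height = 1 + (1.06-1)·8.25/20 = 1.024750
θ = twist·z/height = -56°·8.25/20 = -23.1000° = -0.403171 rad
cos θ = 0.919821, sin θ = -0.392337 (intermediates below are computed at full precision and shown rounded to 5 d.p.)
v1: (-4.5,-5) → rotate → (-6.10088,-2.83359) → ×s → (-6.25188,-2.90372) → (-6.25,-2.90)
v2: (2,-2.5) → rotate → (0.85880,-3.08423) → ×s → (0.88006,-3.16056) → (0.88,-3.16)
v3: (3,-1.5) → rotate → (2.17096,-2.55674) → ×s → (2.22469,-2.62002) → (2.22,-2.62)
v4: (4,2) → rotate → (4.46396,0.27029) → ×s → (4.57444,0.27698) → (4.57,0.28)
v5: (-1,4.5) → rotate → (0.84570,4.53153) → ×s → (0.86663,4.64369) → (0.87,4.64)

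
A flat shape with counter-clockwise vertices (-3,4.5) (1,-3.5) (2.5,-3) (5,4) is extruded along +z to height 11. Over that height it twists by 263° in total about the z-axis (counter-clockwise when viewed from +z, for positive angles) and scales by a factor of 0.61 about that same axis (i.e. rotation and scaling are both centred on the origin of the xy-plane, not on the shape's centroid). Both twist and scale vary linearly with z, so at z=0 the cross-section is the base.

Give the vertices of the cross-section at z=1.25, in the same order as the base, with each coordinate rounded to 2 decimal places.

t = z/height = 1.25/11 = 0.113636
s = 1 + (scale-1)·z/height = 1 + (0.61-1)·1.25/11 = 0.955682
θ = twist·z/height = 263°·1.25/11 = 29.8864° = 0.521615 rad
cos θ = 0.867015, sin θ = 0.498281 (intermediates below are computed at full precision and shown rounded to 5 d.p.)
v1: (-3,4.5) → rotate → (-4.84331,2.40672) → ×s → (-4.62867,2.30006) → (-4.63,2.30)
v2: (1,-3.5) → rotate → (2.61100,-2.53627) → ×s → (2.49529,-2.42387) → (2.50,-2.42)
v3: (2.5,-3) → rotate → (3.66238,-1.35534) → ×s → (3.50007,-1.29528) → (3.50,-1.30)
v4: (5,4) → rotate → (2.34195,5.95947) → ×s → (2.23816,5.69536) → (2.24,5.70)

Cross-section at z=1.25: (-4.63,2.30) (2.50,-2.42) (3.50,-1.30) (2.24,5.70)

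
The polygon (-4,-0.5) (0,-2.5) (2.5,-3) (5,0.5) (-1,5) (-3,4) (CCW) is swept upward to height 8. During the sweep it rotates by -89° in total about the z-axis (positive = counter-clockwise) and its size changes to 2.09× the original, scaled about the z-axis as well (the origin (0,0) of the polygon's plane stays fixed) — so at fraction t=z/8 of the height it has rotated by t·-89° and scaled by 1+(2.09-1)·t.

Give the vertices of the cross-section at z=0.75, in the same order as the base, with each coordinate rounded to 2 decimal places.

Cross-section at z=0.75: (-4.44,0.09) (-0.40,-2.73) (2.25,-3.67) (5.53,-0.25) (-0.29,5.61) (-2.63,4.84)

t = z/height = 0.75/8 = 0.09375
s = 1 + (scale-1)·z/height = 1 + (2.09-1)·0.75/8 = 1.102188
θ = twist·z/height = -89°·0.75/8 = -8.3438° = -0.145626 rad
cos θ = 0.989415, sin θ = -0.145112 (intermediates below are computed at full precision and shown rounded to 5 d.p.)
v1: (-4,-0.5) → rotate → (-4.03022,0.08574) → ×s → (-4.44205,0.09450) → (-4.44,0.09)
v2: (0,-2.5) → rotate → (-0.36278,-2.47354) → ×s → (-0.39985,-2.72630) → (-0.40,-2.73)
v3: (2.5,-3) → rotate → (2.03820,-3.33103) → ×s → (2.24648,-3.67141) → (2.25,-3.67)
v4: (5,0.5) → rotate → (5.01963,-0.23085) → ×s → (5.53258,-0.25444) → (5.53,-0.25)
v5: (-1,5) → rotate → (-0.26386,5.09219) → ×s → (-0.29082,5.61255) → (-0.29,5.61)
v6: (-3,4) → rotate → (-2.38780,4.39300) → ×s → (-2.63180,4.84191) → (-2.63,4.84)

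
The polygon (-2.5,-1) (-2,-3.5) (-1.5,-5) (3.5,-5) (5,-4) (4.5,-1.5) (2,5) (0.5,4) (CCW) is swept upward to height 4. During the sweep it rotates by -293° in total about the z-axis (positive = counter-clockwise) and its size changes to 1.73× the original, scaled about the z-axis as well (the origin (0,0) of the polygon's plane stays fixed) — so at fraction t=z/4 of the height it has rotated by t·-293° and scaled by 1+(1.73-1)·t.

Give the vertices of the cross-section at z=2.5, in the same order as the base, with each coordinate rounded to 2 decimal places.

Cross-section at z=2.5: (3.71,1.26) (3.19,4.93) (2.58,7.15) (-4.69,7.55) (-6.95,6.21) (-6.42,2.54) (-3.31,-7.11) (-1.04,-5.78)

t = z/height = 2.5/4 = 0.625
s = 1 + (scale-1)·z/height = 1 + (1.73-1)·2.5/4 = 1.456250
θ = twist·z/height = -293°·2.5/4 = -183.1250° = -3.196134 rad
cos θ = -0.998513, sin θ = 0.054515 (intermediates below are computed at full precision and shown rounded to 5 d.p.)
v1: (-2.5,-1) → rotate → (2.55080,0.86223) → ×s → (3.71460,1.25562) → (3.71,1.26)
v2: (-2,-3.5) → rotate → (2.18783,3.38577) → ×s → (3.18602,4.93052) → (3.19,4.93)
v3: (-1.5,-5) → rotate → (1.77034,4.91079) → ×s → (2.57806,7.15134) → (2.58,7.15)
v4: (3.5,-5) → rotate → (-3.22222,5.18337) → ×s → (-4.69236,7.54828) → (-4.69,7.55)
v5: (5,-4) → rotate → (-4.77451,4.26662) → ×s → (-6.95288,6.21327) → (-6.95,6.21)
v6: (4.5,-1.5) → rotate → (-4.41154,1.74308) → ×s → (-6.42430,2.53837) → (-6.42,2.54)
v7: (2,5) → rotate → (-2.26960,-4.88354) → ×s → (-3.30510,-7.11165) → (-3.31,-7.11)
v8: (0.5,4) → rotate → (-0.71731,-3.96679) → ×s → (-1.04459,-5.77664) → (-1.04,-5.78)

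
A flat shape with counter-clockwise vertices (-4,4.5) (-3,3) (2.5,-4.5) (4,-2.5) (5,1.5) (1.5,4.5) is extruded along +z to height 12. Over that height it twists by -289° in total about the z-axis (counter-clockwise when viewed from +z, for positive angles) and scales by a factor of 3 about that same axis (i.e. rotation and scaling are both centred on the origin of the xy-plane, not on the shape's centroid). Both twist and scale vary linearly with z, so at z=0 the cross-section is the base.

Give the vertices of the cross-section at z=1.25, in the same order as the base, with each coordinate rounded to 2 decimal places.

Cross-section at z=1.25: (-1.45,7.13) (-1.32,4.95) (-0.11,-6.22) (2.67,-5.04) (6.14,-1.46) (4.30,3.79)

t = z/height = 1.25/12 = 0.104167
s = 1 + (scale-1)·z/height = 1 + (3-1)·1.25/12 = 1.208333
θ = twist·z/height = -289°·1.25/12 = -30.1042° = -0.525417 rad
cos θ = 0.865115, sin θ = -0.501574 (intermediates below are computed at full precision and shown rounded to 5 d.p.)
v1: (-4,4.5) → rotate → (-1.20338,5.89931) → ×s → (-1.45408,7.12834) → (-1.45,7.13)
v2: (-3,3) → rotate → (-1.09062,4.10007) → ×s → (-1.31784,4.95425) → (-1.32,4.95)
v3: (2.5,-4.5) → rotate → (-0.09429,-5.14695) → ×s → (-0.11394,-6.21923) → (-0.11,-6.22)
v4: (4,-2.5) → rotate → (2.20653,-4.16908) → ×s → (2.66622,-5.03764) → (2.67,-5.04)
v5: (5,1.5) → rotate → (5.07794,-1.21020) → ×s → (6.13584,-1.46232) → (6.14,-1.46)
v6: (1.5,4.5) → rotate → (3.55475,3.14066) → ×s → (4.29533,3.79496) → (4.30,3.79)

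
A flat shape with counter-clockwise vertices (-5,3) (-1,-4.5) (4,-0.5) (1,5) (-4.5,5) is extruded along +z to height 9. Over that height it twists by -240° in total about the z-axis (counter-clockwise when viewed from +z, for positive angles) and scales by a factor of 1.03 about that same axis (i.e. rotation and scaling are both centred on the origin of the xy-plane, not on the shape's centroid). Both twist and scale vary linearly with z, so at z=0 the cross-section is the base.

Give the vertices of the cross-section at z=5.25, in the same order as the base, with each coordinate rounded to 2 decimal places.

Cross-section at z=5.25: (5.86,0.93) (-2.16,4.16) (-3.44,-2.23) (2.49,-4.55) (6.78,-0.95)

t = z/height = 5.25/9 = 0.583333
s = 1 + (scale-1)·z/height = 1 + (1.03-1)·5.25/9 = 1.017500
θ = twist·z/height = -240°·5.25/9 = -140.0000° = -2.443461 rad
cos θ = -0.766044, sin θ = -0.642788 (intermediates below are computed at full precision and shown rounded to 5 d.p.)
v1: (-5,3) → rotate → (5.75859,0.91580) → ×s → (5.85936,0.93183) → (5.86,0.93)
v2: (-1,-4.5) → rotate → (-2.12650,4.08999) → ×s → (-2.16371,4.16156) → (-2.16,4.16)
v3: (4,-0.5) → rotate → (-3.38557,-2.18813) → ×s → (-3.44482,-2.22642) → (-3.44,-2.23)
v4: (1,5) → rotate → (2.44789,-4.47301) → ×s → (2.49073,-4.55129) → (2.49,-4.55)
v5: (-4.5,5) → rotate → (6.66114,-0.93768) → ×s → (6.77771,-0.95409) → (6.78,-0.95)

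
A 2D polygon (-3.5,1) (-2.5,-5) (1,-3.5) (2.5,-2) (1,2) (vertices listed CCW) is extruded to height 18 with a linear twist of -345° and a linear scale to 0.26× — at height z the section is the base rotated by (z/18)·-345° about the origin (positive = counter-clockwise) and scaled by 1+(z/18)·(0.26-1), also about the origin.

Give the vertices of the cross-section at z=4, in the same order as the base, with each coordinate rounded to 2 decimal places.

t = z/height = 4/18 = 0.222222
s = 1 + (scale-1)·z/height = 1 + (0.26-1)·4/18 = 0.835556
θ = twist·z/height = -345°·4/18 = -76.6667° = -1.338086 rad
cos θ = 0.230616, sin θ = -0.973045 (intermediates below are computed at full precision and shown rounded to 5 d.p.)
v1: (-3.5,1) → rotate → (0.16589,3.63627) → ×s → (0.13861,3.03831) → (0.14,3.04)
v2: (-2.5,-5) → rotate → (-5.44176,1.27953) → ×s → (-4.54690,1.06912) → (-4.55,1.07)
v3: (1,-3.5) → rotate → (-3.17504,-1.78020) → ×s → (-2.65292,-1.48746) → (-2.65,-1.49)
v4: (2.5,-2) → rotate → (-1.36955,-2.89384) → ×s → (-1.14434,-2.41797) → (-1.14,-2.42)
v5: (1,2) → rotate → (2.17671,-0.51181) → ×s → (1.81876,-0.42765) → (1.82,-0.43)

Cross-section at z=4: (0.14,3.04) (-4.55,1.07) (-2.65,-1.49) (-1.14,-2.42) (1.82,-0.43)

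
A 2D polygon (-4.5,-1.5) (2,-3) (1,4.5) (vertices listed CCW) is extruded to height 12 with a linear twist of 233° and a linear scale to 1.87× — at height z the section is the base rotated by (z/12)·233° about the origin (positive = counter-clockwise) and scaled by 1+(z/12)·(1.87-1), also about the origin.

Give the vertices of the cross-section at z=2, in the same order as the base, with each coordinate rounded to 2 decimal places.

Cross-section at z=2: (-2.94,-4.57) (3.94,-1.24) (-2.34,4.73)

t = z/height = 2/12 = 0.166667
s = 1 + (scale-1)·z/height = 1 + (1.87-1)·2/12 = 1.145000
θ = twist·z/height = 233°·2/12 = 38.8333° = 0.677770 rad
cos θ = 0.778973, sin θ = 0.627057 (intermediates below are computed at full precision and shown rounded to 5 d.p.)
v1: (-4.5,-1.5) → rotate → (-2.56479,-3.99022) → ×s → (-2.93669,-4.56880) → (-2.94,-4.57)
v2: (2,-3) → rotate → (3.43912,-1.08281) → ×s → (3.93779,-1.23981) → (3.94,-1.24)
v3: (1,4.5) → rotate → (-2.04278,4.13244) → ×s → (-2.33899,4.73164) → (-2.34,4.73)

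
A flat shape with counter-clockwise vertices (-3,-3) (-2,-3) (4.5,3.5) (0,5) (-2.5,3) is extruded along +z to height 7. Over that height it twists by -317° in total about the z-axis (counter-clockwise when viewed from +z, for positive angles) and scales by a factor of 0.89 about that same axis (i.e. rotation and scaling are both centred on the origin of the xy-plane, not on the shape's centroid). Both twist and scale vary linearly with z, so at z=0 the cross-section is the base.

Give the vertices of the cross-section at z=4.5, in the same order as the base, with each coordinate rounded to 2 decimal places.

Cross-section at z=4.5: (3.68,1.43) (2.83,1.80) (-5.14,-1.29) (-1.87,-4.25) (1.00,-3.49)

t = z/height = 4.5/7 = 0.642857
s = 1 + (scale-1)·z/height = 1 + (0.89-1)·4.5/7 = 0.929286
θ = twist·z/height = -317°·4.5/7 = -203.7857° = -3.556732 rad
cos θ = -0.915060, sin θ = 0.403317 (intermediates below are computed at full precision and shown rounded to 5 d.p.)
v1: (-3,-3) → rotate → (3.95513,1.53523) → ×s → (3.67545,1.42667) → (3.68,1.43)
v2: (-2,-3) → rotate → (3.04007,1.93855) → ×s → (2.82510,1.80146) → (2.83,1.80)
v3: (4.5,3.5) → rotate → (-5.52938,-1.38778) → ×s → (-5.13837,-1.28965) → (-5.14,-1.29)
v4: (0,5) → rotate → (-2.01659,-4.57530) → ×s → (-1.87398,-4.25176) → (-1.87,-4.25)
v5: (-2.5,3) → rotate → (1.07770,-3.75347) → ×s → (1.00149,-3.48805) → (1.00,-3.49)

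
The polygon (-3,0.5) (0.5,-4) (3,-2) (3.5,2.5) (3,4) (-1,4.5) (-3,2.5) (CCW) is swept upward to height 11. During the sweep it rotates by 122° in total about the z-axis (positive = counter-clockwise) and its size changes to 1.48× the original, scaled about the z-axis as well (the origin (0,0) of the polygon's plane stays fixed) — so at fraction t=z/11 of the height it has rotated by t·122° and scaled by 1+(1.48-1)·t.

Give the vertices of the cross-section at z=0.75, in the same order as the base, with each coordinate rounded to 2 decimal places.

Cross-section at z=0.75: (-3.14,0.06) (1.11,-4.01) (3.36,-1.60) (3.20,3.08) (2.47,4.54) (-1.69,4.45) (-3.44,2.11)

t = z/height = 0.75/11 = 0.0681818
s = 1 + (scale-1)·z/height = 1 + (1.48-1)·0.75/11 = 1.032727
θ = twist·z/height = 122°·0.75/11 = 8.3182° = 0.145180 rad
cos θ = 0.989480, sin θ = 0.144670 (intermediates below are computed at full precision and shown rounded to 5 d.p.)
v1: (-3,0.5) → rotate → (-3.04077,0.06073) → ×s → (-3.14029,0.06272) → (-3.14,0.06)
v2: (0.5,-4) → rotate → (1.07342,-3.88558) → ×s → (1.10855,-4.01275) → (1.11,-4.01)
v3: (3,-2) → rotate → (3.25778,-1.54495) → ×s → (3.36440,-1.59551) → (3.36,-1.60)
v4: (3.5,2.5) → rotate → (3.10150,2.98005) → ×s → (3.20301,3.07757) → (3.20,3.08)
v5: (3,4) → rotate → (2.38976,4.39193) → ×s → (2.46797,4.53567) → (2.47,4.54)
v6: (-1,4.5) → rotate → (-1.64050,4.30799) → ×s → (-1.69418,4.44898) → (-1.69,4.45)
v7: (-3,2.5) → rotate → (-3.33012,2.03969) → ×s → (-3.43910,2.10644) → (-3.44,2.11)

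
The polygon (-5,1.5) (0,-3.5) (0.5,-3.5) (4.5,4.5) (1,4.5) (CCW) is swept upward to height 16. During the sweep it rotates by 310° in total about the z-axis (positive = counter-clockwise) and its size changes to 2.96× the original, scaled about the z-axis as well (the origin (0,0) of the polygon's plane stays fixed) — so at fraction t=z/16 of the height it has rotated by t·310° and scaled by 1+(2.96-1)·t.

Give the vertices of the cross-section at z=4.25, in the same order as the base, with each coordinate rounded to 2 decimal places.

t = z/height = 4.25/16 = 0.265625
s = 1 + (scale-1)·z/height = 1 + (2.96-1)·4.25/16 = 1.520625
θ = twist·z/height = 310°·4.25/16 = 82.3438° = 1.437170 rad
cos θ = 0.133229, sin θ = 0.991085 (intermediates below are computed at full precision and shown rounded to 5 d.p.)
v1: (-5,1.5) → rotate → (-2.15278,-4.75558) → ×s → (-3.27356,-7.23146) → (-3.27,-7.23)
v2: (0,-3.5) → rotate → (3.46880,-0.46630) → ×s → (5.27474,-0.70907) → (5.27,-0.71)
v3: (0.5,-3.5) → rotate → (3.53541,0.02924) → ×s → (5.37604,0.04446) → (5.38,0.04)
v4: (4.5,4.5) → rotate → (-3.86035,5.05942) → ×s → (-5.87015,7.69347) → (-5.87,7.69)
v5: (1,4.5) → rotate → (-4.32665,1.59062) → ×s → (-6.57922,2.41873) → (-6.58,2.42)

Cross-section at z=4.25: (-3.27,-7.23) (5.27,-0.71) (5.38,0.04) (-5.87,7.69) (-6.58,2.42)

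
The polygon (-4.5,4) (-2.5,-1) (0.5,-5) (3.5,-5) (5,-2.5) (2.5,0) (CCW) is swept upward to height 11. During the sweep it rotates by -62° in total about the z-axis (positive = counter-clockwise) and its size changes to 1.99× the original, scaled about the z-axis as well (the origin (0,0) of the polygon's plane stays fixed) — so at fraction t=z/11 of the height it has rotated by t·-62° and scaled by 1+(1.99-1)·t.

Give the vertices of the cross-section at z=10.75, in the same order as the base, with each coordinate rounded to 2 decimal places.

t = z/height = 10.75/11 = 0.977273
s = 1 + (scale-1)·z/height = 1 + (1.99-1)·10.75/11 = 1.967500
θ = twist·z/height = -62°·10.75/11 = -60.5909° = -1.057511 rad
cos θ = 0.491042, sin θ = -0.871136 (intermediates below are computed at full precision and shown rounded to 5 d.p.)
v1: (-4.5,4) → rotate → (1.27485,5.88428) → ×s → (2.50828,11.57732) → (2.51,11.58)
v2: (-2.5,-1) → rotate → (-2.09874,1.68680) → ×s → (-4.12927,3.31877) → (-4.13,3.32)
v3: (0.5,-5) → rotate → (-4.11016,-2.89078) → ×s → (-8.08674,-5.68761) → (-8.09,-5.69)
v4: (3.5,-5) → rotate → (-2.63703,-5.50419) → ×s → (-5.18836,-10.82949) → (-5.19,-10.83)
v5: (5,-2.5) → rotate → (0.27737,-5.58328) → ×s → (0.54573,-10.98511) → (0.55,-10.99)
v6: (2.5,0) → rotate → (1.22760,-2.17784) → ×s → (2.41531,-4.28490) → (2.42,-4.28)

Cross-section at z=10.75: (2.51,11.58) (-4.13,3.32) (-8.09,-5.69) (-5.19,-10.83) (0.55,-10.99) (2.42,-4.28)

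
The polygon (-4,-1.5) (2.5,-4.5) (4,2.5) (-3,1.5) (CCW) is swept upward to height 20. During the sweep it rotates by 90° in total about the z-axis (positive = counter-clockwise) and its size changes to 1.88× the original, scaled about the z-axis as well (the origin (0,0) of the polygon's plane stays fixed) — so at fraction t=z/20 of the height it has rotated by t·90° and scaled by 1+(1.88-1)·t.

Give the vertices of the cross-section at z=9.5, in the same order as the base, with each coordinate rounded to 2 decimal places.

Cross-section at z=9.5: (-2.72,-5.41) (6.93,-2.28) (1.76,6.45) (-4.57,-1.33)

t = z/height = 9.5/20 = 0.475
s = 1 + (scale-1)·z/height = 1 + (1.88-1)·9.5/20 = 1.418000
θ = twist·z/height = 90°·9.5/20 = 42.7500° = 0.746128 rad
cos θ = 0.734323, sin θ = 0.678801 (intermediates below are computed at full precision and shown rounded to 5 d.p.)
v1: (-4,-1.5) → rotate → (-1.91909,-3.81669) → ×s → (-2.72127,-5.41206) → (-2.72,-5.41)
v2: (2.5,-4.5) → rotate → (4.89041,-1.60745) → ×s → (6.93460,-2.27936) → (6.93,-2.28)
v3: (4,2.5) → rotate → (1.24029,4.55101) → ×s → (1.75873,6.45333) → (1.76,6.45)
v4: (-3,1.5) → rotate → (-3.22117,-0.93492) → ×s → (-4.56762,-1.32571) → (-4.57,-1.33)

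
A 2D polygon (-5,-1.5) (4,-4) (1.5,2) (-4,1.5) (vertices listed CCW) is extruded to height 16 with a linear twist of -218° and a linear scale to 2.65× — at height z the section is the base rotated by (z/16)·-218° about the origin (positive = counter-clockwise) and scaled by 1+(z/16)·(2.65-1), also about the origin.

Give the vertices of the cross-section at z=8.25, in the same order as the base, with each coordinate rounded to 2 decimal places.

Cross-section at z=8.25: (0.96,9.61) (-9.67,-4.02) (2.36,-3.98) (5.39,5.79)

t = z/height = 8.25/16 = 0.515625
s = 1 + (scale-1)·z/height = 1 + (2.65-1)·8.25/16 = 1.850781
θ = twist·z/height = -218°·8.25/16 = -112.4063° = -1.961859 rad
cos θ = -0.381171, sin θ = -0.924504 (intermediates below are computed at full precision and shown rounded to 5 d.p.)
v1: (-5,-1.5) → rotate → (0.51910,5.19428) → ×s → (0.96074,9.61347) → (0.96,9.61)
v2: (4,-4) → rotate → (-5.22270,-2.17333) → ×s → (-9.66608,-4.02236) → (-9.67,-4.02)
v3: (1.5,2) → rotate → (1.27725,-2.14910) → ×s → (2.36391,-3.97751) → (2.36,-3.98)
v4: (-4,1.5) → rotate → (2.91144,3.12626) → ×s → (5.38844,5.78603) → (5.39,5.79)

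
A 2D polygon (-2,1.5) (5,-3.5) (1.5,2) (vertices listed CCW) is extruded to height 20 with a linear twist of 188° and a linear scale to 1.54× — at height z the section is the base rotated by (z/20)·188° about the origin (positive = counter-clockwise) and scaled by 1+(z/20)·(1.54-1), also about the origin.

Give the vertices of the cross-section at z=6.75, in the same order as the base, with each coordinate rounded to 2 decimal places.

Cross-section at z=6.75: (-2.64,-1.32) (6.34,3.44) (-1.32,2.64)

t = z/height = 6.75/20 = 0.3375
s = 1 + (scale-1)·z/height = 1 + (1.54-1)·6.75/20 = 1.182250
θ = twist·z/height = 188°·6.75/20 = 63.4500° = 1.107411 rad
cos θ = 0.446979, sin θ = 0.894545 (intermediates below are computed at full precision and shown rounded to 5 d.p.)
v1: (-2,1.5) → rotate → (-2.23577,-1.11862) → ×s → (-2.64324,-1.32249) → (-2.64,-1.32)
v2: (5,-3.5) → rotate → (5.36580,2.90830) → ×s → (6.34372,3.43834) → (6.34,3.44)
v3: (1.5,2) → rotate → (-1.11862,2.23577) → ×s → (-1.32249,2.64324) → (-1.32,2.64)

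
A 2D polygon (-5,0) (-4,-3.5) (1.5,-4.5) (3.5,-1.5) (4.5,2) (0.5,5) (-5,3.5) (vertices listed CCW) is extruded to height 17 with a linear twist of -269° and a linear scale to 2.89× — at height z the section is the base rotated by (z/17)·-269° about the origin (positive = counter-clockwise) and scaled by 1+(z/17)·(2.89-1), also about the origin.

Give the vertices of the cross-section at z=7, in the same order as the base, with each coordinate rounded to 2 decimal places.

Cross-section at z=7: (3.15,8.31) (-3.30,8.86) (-8.43,0.34) (-4.70,-4.87) (0.49,-8.74) (8.00,-3.98) (8.97,6.11)

t = z/height = 7/17 = 0.411765
s = 1 + (scale-1)·z/height = 1 + (2.89-1)·7/17 = 1.778235
θ = twist·z/height = -269°·7/17 = -110.7647° = -1.933209 rad
cos θ = -0.354531, sin θ = -0.935044 (intermediates below are computed at full precision and shown rounded to 5 d.p.)
v1: (-5,0) → rotate → (1.77266,4.67522) → ×s → (3.15220,8.31364) → (3.15,8.31)
v2: (-4,-3.5) → rotate → (-1.85453,4.98104) → ×s → (-3.29779,8.85745) → (-3.30,8.86)
v3: (1.5,-4.5) → rotate → (-4.73950,0.19282) → ×s → (-8.42794,0.34289) → (-8.43,0.34)
v4: (3.5,-1.5) → rotate → (-2.64343,-2.74086) → ×s → (-4.70063,-4.87389) → (-4.70,-4.87)
v5: (4.5,2) → rotate → (0.27470,-4.91676) → ×s → (0.48848,-8.74316) → (0.49,-8.74)
v6: (0.5,5) → rotate → (4.49796,-2.24018) → ×s → (7.99842,-3.98356) → (8.00,-3.98)
v7: (-5,3.5) → rotate → (5.04531,3.43436) → ×s → (8.97175,6.10710) → (8.97,6.11)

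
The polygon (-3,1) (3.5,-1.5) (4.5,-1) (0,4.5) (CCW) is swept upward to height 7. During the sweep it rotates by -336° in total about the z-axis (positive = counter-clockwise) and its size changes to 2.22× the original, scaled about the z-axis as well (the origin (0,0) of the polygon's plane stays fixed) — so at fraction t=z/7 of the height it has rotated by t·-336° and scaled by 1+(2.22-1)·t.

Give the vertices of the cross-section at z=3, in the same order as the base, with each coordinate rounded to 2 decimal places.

Cross-section at z=3: (4.59,1.45) (-5.65,-1.28) (-6.44,-2.80) (4.03,-5.54)

t = z/height = 3/7 = 0.428571
s = 1 + (scale-1)·z/height = 1 + (2.22-1)·3/7 = 1.522857
θ = twist·z/height = -336°·3/7 = -144.0000° = -2.513274 rad
cos θ = -0.809017, sin θ = -0.587785 (intermediates below are computed at full precision and shown rounded to 5 d.p.)
v1: (-3,1) → rotate → (3.01484,0.95434) → ×s → (4.59116,1.45332) → (4.59,1.45)
v2: (3.5,-1.5) → rotate → (-3.71324,-0.84372) → ×s → (-5.65473,-1.28487) → (-5.65,-1.28)
v3: (4.5,-1) → rotate → (-4.22836,-1.83602) → ×s → (-6.43919,-2.79599) → (-6.44,-2.80)
v4: (0,4.5) → rotate → (2.64503,-3.64058) → ×s → (4.02801,-5.54408) → (4.03,-5.54)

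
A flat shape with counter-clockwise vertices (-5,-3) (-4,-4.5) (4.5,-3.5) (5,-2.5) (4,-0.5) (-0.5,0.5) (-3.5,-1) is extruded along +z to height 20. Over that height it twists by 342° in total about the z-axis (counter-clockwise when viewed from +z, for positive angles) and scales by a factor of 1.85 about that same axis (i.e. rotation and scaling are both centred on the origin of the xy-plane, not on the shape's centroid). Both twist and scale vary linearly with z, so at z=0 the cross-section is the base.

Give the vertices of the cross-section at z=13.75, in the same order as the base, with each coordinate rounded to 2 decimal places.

t = z/height = 13.75/20 = 0.6875
s = 1 + (scale-1)·z/height = 1 + (1.85-1)·13.75/20 = 1.584375
θ = twist·z/height = 342°·13.75/20 = 235.1250° = 4.103705 rad
cos θ = -0.571788, sin θ = -0.820401 (intermediates below are computed at full precision and shown rounded to 5 d.p.)
v1: (-5,-3) → rotate → (0.39774,5.81737) → ×s → (0.63016,9.21690) → (0.63,9.22)
v2: (-4,-4.5) → rotate → (-1.40465,5.85465) → ×s → (-2.22550,9.27596) → (-2.23,9.28)
v3: (4.5,-3.5) → rotate → (-5.44445,-1.69055) → ×s → (-8.62605,-2.67846) → (-8.63,-2.68)
v4: (5,-2.5) → rotate → (-4.90994,-2.67254) → ×s → (-7.77919,-4.23430) → (-7.78,-4.23)
v5: (4,-0.5) → rotate → (-2.69735,-2.99571) → ×s → (-4.27362,-4.74633) → (-4.27,-4.75)
v6: (-0.5,0.5) → rotate → (0.69609,0.12431) → ×s → (1.10288,0.19695) → (1.10,0.20)
v7: (-3.5,-1) → rotate → (1.18086,3.44319) → ×s → (1.87092,5.45531) → (1.87,5.46)

Cross-section at z=13.75: (0.63,9.22) (-2.23,9.28) (-8.63,-2.68) (-7.78,-4.23) (-4.27,-4.75) (1.10,0.20) (1.87,5.46)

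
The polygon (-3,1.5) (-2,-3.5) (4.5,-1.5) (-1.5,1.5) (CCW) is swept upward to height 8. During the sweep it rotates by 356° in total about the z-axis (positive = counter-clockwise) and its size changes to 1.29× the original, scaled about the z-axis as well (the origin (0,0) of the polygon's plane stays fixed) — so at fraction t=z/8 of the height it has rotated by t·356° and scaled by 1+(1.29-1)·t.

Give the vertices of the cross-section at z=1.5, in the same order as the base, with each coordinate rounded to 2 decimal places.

Cross-section at z=1.5: (-2.70,-2.28) (2.56,-3.39) (3.33,3.74) (-2.08,-0.83)

t = z/height = 1.5/8 = 0.1875
s = 1 + (scale-1)·z/height = 1 + (1.29-1)·1.5/8 = 1.054375
θ = twist·z/height = 356°·1.5/8 = 66.7500° = 1.165007 rad
cos θ = 0.394744, sin θ = 0.918791 (intermediates below are computed at full precision and shown rounded to 5 d.p.)
v1: (-3,1.5) → rotate → (-2.56242,-2.16426) → ×s → (-2.70175,-2.28194) → (-2.70,-2.28)
v2: (-2,-3.5) → rotate → (2.42628,-3.21919) → ×s → (2.55821,-3.39423) → (2.56,-3.39)
v3: (4.5,-1.5) → rotate → (3.15453,3.54244) → ×s → (3.32606,3.73507) → (3.33,3.74)
v4: (-1.5,1.5) → rotate → (-1.97030,-0.78607) → ×s → (-2.07744,-0.82881) → (-2.08,-0.83)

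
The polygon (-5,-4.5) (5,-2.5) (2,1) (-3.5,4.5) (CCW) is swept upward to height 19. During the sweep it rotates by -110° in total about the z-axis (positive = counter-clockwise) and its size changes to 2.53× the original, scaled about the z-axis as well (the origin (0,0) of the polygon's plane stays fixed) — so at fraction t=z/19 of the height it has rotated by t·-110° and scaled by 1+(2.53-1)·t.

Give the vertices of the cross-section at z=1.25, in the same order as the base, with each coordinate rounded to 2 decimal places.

Cross-section at z=1.25: (-6.08,-4.22) (5.11,-3.42) (2.32,0.81) (-3.20,5.40)

t = z/height = 1.25/19 = 0.0657895
s = 1 + (scale-1)·z/height = 1 + (2.53-1)·1.25/19 = 1.100658
θ = twist·z/height = -110°·1.25/19 = -7.2368° = -0.126307 rad
cos θ = 0.992034, sin θ = -0.125971 (intermediates below are computed at full precision and shown rounded to 5 d.p.)
v1: (-5,-4.5) → rotate → (-5.52704,-3.83430) → ×s → (-6.08338,-4.22025) → (-6.08,-4.22)
v2: (5,-2.5) → rotate → (4.64524,-3.10994) → ×s → (5.11282,-3.42298) → (5.11,-3.42)
v3: (2,1) → rotate → (2.11004,0.74009) → ×s → (2.32243,0.81459) → (2.32,0.81)
v4: (-3.5,4.5) → rotate → (-2.90525,4.90505) → ×s → (-3.19768,5.39878) → (-3.20,5.40)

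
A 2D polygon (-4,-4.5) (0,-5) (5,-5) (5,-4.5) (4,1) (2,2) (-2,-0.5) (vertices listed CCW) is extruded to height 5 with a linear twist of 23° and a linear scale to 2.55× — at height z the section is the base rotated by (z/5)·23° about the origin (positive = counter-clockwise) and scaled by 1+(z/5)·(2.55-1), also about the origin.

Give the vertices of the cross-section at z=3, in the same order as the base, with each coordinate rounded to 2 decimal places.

t = z/height = 3/5 = 0.6
s = 1 + (scale-1)·z/height = 1 + (2.55-1)·3/5 = 1.930000
θ = twist·z/height = 23°·3/5 = 13.8000° = 0.240855 rad
cos θ = 0.971134, sin θ = 0.238533 (intermediates below are computed at full precision and shown rounded to 5 d.p.)
v1: (-4,-4.5) → rotate → (-2.81114,-5.32424) → ×s → (-5.42549,-10.27578) → (-5.43,-10.28)
v2: (0,-5) → rotate → (1.19267,-4.85567) → ×s → (2.30185,-9.37145) → (2.30,-9.37)
v3: (5,-5) → rotate → (6.04834,-3.66300) → ×s → (11.67329,-7.06960) → (11.67,-7.07)
v4: (5,-4.5) → rotate → (5.92907,-3.17744) → ×s → (11.44311,-6.13245) → (11.44,-6.13)
v5: (4,1) → rotate → (3.64600,1.92527) → ×s → (7.03679,3.71577) → (7.04,3.72)
v6: (2,2) → rotate → (1.46520,2.41934) → ×s → (2.82784,4.66932) → (2.83,4.67)
v7: (-2,-0.5) → rotate → (-1.82300,-0.96263) → ×s → (-3.51839,-1.85788) → (-3.52,-1.86)

Cross-section at z=3: (-5.43,-10.28) (2.30,-9.37) (11.67,-7.07) (11.44,-6.13) (7.04,3.72) (2.83,4.67) (-3.52,-1.86)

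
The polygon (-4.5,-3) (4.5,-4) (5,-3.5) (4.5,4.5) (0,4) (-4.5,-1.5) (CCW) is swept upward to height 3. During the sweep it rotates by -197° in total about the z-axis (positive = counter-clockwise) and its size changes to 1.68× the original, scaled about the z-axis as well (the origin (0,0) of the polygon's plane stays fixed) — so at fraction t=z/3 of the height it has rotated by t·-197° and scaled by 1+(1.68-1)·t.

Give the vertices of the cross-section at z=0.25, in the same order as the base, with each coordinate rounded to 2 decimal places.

Cross-section at z=0.25: (-5.46,-1.70) (3.37,-5.40) (4.02,-5.04) (5.91,3.22) (1.19,4.05) (-5.01,-0.18)

t = z/height = 0.25/3 = 0.0833333
s = 1 + (scale-1)·z/height = 1 + (1.68-1)·0.25/3 = 1.056667
θ = twist·z/height = -197°·0.25/3 = -16.4167° = -0.286525 rad
cos θ = 0.959232, sin θ = -0.282620 (intermediates below are computed at full precision and shown rounded to 5 d.p.)
v1: (-4.5,-3) → rotate → (-5.16440,-1.60590) → ×s → (-5.45705,-1.69690) → (-5.46,-1.70)
v2: (4.5,-4) → rotate → (3.18606,-5.10872) → ×s → (3.36660,-5.39821) → (3.37,-5.40)
v3: (5,-3.5) → rotate → (3.80699,-4.77041) → ×s → (4.02272,-5.04074) → (4.02,-5.04)
v4: (4.5,4.5) → rotate → (5.58834,3.04475) → ×s → (5.90501,3.21729) → (5.91,3.22)
v5: (0,4) → rotate → (1.13048,3.83693) → ×s → (1.19454,4.05435) → (1.19,4.05)
v6: (-4.5,-1.5) → rotate → (-4.74047,-0.16706) → ×s → (-5.00910,-0.17652) → (-5.01,-0.18)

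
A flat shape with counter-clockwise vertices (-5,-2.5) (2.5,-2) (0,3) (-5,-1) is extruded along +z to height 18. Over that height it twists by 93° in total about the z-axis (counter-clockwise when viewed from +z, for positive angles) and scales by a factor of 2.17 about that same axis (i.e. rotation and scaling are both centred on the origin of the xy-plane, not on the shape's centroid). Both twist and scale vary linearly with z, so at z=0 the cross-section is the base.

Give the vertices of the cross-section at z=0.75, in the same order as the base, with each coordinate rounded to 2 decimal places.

t = z/height = 0.75/18 = 0.0416667
s = 1 + (scale-1)·z/height = 1 + (2.17-1)·0.75/18 = 1.048750
θ = twist·z/height = 93°·0.75/18 = 3.8750° = 0.067632 rad
cos θ = 0.997714, sin θ = 0.067580 (intermediates below are computed at full precision and shown rounded to 5 d.p.)
v1: (-5,-2.5) → rotate → (-4.81962,-2.83218) → ×s → (-5.05458,-2.97025) → (-5.05,-2.97)
v2: (2.5,-2) → rotate → (2.62944,-1.82648) → ×s → (2.75763,-1.91552) → (2.76,-1.92)
v3: (0,3) → rotate → (-0.20274,2.99314) → ×s → (-0.21262,3.13906) → (-0.21,3.14)
v4: (-5,-1) → rotate → (-4.92099,-1.33561) → ×s → (-5.16089,-1.40072) → (-5.16,-1.40)

Cross-section at z=0.75: (-5.05,-2.97) (2.76,-1.92) (-0.21,3.14) (-5.16,-1.40)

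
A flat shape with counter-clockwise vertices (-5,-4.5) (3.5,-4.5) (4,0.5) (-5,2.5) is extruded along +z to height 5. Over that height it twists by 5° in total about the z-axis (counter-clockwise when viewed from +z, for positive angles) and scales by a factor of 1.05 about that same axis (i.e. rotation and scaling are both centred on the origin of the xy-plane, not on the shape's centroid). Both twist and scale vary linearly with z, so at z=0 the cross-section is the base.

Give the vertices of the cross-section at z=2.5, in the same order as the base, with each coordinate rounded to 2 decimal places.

Cross-section at z=2.5: (-4.92,-4.83) (3.79,-4.45) (4.07,0.69) (-5.23,2.34)

t = z/height = 2.5/5 = 0.5
s = 1 + (scale-1)·z/height = 1 + (1.05-1)·2.5/5 = 1.025000
θ = twist·z/height = 5°·2.5/5 = 2.5000° = 0.043633 rad
cos θ = 0.999048, sin θ = 0.043619 (intermediates below are computed at full precision and shown rounded to 5 d.p.)
v1: (-5,-4.5) → rotate → (-4.79895,-4.71381) → ×s → (-4.91893,-4.83166) → (-4.92,-4.83)
v2: (3.5,-4.5) → rotate → (3.69296,-4.34305) → ×s → (3.78528,-4.45163) → (3.79,-4.45)
v3: (4,0.5) → rotate → (3.97438,0.67400) → ×s → (4.07374,0.69085) → (4.07,0.69)
v4: (-5,2.5) → rotate → (-5.10429,2.27952) → ×s → (-5.23190,2.33651) → (-5.23,2.34)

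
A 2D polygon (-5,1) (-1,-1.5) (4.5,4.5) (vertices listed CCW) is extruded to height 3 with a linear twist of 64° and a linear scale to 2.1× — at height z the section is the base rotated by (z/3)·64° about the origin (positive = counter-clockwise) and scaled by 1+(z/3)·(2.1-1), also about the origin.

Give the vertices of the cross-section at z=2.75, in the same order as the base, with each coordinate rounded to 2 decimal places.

Cross-section at z=2.75: (-6.94,-7.53) (1.53,-3.28) (-3.02,12.42)

t = z/height = 2.75/3 = 0.916667
s = 1 + (scale-1)·z/height = 1 + (2.1-1)·2.75/3 = 2.008333
θ = twist·z/height = 64°·2.75/3 = 58.6667° = 1.023926 rad
cos θ = 0.520016, sin θ = 0.854156 (intermediates below are computed at full precision and shown rounded to 5 d.p.)
v1: (-5,1) → rotate → (-3.45424,-3.75077) → ×s → (-6.93726,-7.53279) → (-6.94,-7.53)
v2: (-1,-1.5) → rotate → (0.76122,-1.63418) → ×s → (1.52878,-3.28198) → (1.53,-3.28)
v3: (4.5,4.5) → rotate → (-1.50363,6.18378) → ×s → (-3.01979,12.41908) → (-3.02,12.42)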